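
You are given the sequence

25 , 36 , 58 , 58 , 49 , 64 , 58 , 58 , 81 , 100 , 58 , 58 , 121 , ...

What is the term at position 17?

169

Reading positions in blocks of 4 reveals the pattern AABB — 2 tracks woven together.
Stream A: 25, 36, 49, 64, 81, 100, 121 — consecutive squares n² from n = 5.
Stream B: 58, 58, 58, 58, 58, 58 — constant 58.
Position 17 falls in stream A as its term 9, giving 169.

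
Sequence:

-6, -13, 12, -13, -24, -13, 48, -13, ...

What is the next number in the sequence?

-96

Positions 1, 3, 5, … form one subsequence and positions 2, 4, 6, … form another.
Track A is -6, 12, -24, 48, which is multiplying by -2 each time.
Track B is -13, -13, -13, -13, which is constant -13.
Position 9 falls in track A as its term 5, giving -96.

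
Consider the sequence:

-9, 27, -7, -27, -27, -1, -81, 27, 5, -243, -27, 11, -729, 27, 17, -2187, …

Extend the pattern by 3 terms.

Split by position mod 3 into 3 tracks.
Track A: -9, -27, -81, -243, -729, -2187 (a geometric progression (common ratio 3)).
Track B: 27, -27, 27, -27, 27 (the oscillation 27·(−1)^(n+1)).
Track C: -7, -1, 5, 11, 17 (arithmetic, step +6).
Position 17 falls in track B as its term 6, giving -27.
Term 18 comes from track C (its 6th entry): 23.
Position 19 falls in track A as its term 7, giving -6561.

-27, 23, -6561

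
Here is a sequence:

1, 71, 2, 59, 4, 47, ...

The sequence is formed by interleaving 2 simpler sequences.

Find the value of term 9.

16

Odd-indexed and even-indexed terms follow separate rules.
Stream A = 1, 2, 4: geometric, ×2 each step.
Stream B = 71, 59, 47: linear: a_n = 83 − 12·n.
Term 9 comes from stream A (its 5th entry): 16.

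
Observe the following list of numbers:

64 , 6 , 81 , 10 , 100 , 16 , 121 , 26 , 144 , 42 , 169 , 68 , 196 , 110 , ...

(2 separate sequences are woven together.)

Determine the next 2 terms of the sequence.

The terms cycle through 2 interleaved subsequences.
Track A = 64, 81, 100, 121, 144, 169, 196: consecutive squares n² from n = 8.
Track B = 6, 10, 16, 26, 42, 68, 110: a Fibonacci-like recurrence a_n = a_{n-1} + a_{n-2}.
Term 15 comes from track A (its 8th entry): 225.
Position 16 → track B, term 8 = 178.

225, 178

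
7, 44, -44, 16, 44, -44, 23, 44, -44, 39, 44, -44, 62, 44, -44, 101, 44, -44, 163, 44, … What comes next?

-44

The slot pattern repeats as ABB (period 3), so there are 2 interleaved tracks.
Track A: 7, 16, 23, 39, 62, 101, 163. A Fibonacci-like recurrence a_n = a_{n-1} + a_{n-2}.
Track B: 44, -44, 44, -44, 44, -44, 44, -44, 44, -44, 44, -44, 44. Oscillating between 44 and -44.
Position 21 → track B, term 14 = -44.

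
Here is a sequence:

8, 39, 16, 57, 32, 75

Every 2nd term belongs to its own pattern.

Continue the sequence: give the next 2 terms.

The terms cycle through 2 interleaved subsequences.
Track A = 8, 16, 32: a geometric progression (common ratio 2).
Track B = 39, 57, 75: adding 18 each time.
Term 7 comes from track A (its 4th entry): 64.
Term 8 comes from track B (its 4th entry): 93.

64, 93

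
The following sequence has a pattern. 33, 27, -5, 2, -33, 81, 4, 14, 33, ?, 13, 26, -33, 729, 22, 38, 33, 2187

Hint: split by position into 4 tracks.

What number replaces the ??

243

Read the sequence 4 terms at a time; column i is its own pattern.
Track A = 33, -33, 33, -33, 33: alternating ±33.
Track B = 27, 81, ?, 729, 2187: powers 3^3, 3^4, 3^5, ….
Track C = -5, 4, 13, 22: linear: a_n = -14 + 9·n.
Track D = 2, 14, 26, 38: linear: a_n = -10 + 12·n.
Filling track B at index 3 by its rule yields 243.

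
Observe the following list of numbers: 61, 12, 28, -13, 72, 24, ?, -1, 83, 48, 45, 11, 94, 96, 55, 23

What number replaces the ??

Read the sequence 4 terms at a time; column i is its own pattern.
Subsequence A = 61, 72, 83, 94: arithmetic, step +11.
Subsequence B = 12, 24, 48, 96: geometric, ×2 each step.
Subsequence C = 28, ?, 45, 55: the triangular numbers T_7, T_8, ….
Subsequence D = -13, -1, 11, 23: arithmetic, step +12.
Subsequence C's pattern makes the blank 36.

36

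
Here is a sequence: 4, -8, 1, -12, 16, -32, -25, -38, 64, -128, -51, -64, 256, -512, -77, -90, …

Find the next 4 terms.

Positions follow the repeating pattern AABB; grouping by letter gives 2 tracks.
Subsequence A: 4, -8, 16, -32, 64, -128, 256, -512 (multiplying by -2 each time).
Subsequence B: 1, -12, -25, -38, -51, -64, -77, -90 (subtracting 13 each time).
Position 17 falls in subsequence A as its term 9, giving 1024.
Position 18 → subsequence A, term 10 = -2048.
Position 19 → subsequence B, term 9 = -103.
Position 20 falls in subsequence B as its term 10, giving -116.

1024, -2048, -103, -116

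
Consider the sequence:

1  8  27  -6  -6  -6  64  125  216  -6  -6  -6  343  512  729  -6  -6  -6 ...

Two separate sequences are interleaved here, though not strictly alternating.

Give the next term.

1000

Positions follow the repeating pattern AAABBB; grouping by letter gives 2 tracks.
Stream A = 1, 8, 27, 64, 125, 216, 343, 512, 729: perfect cubes starting at 1³.
Stream B = -6, -6, -6, -6, -6, -6, -6, -6, -6: the constant sequence -6.
Position 19 falls in stream A as its term 10, giving 1000.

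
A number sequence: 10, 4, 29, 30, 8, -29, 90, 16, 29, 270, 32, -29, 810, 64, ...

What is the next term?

The terms cycle through 3 interleaved subsequences.
Track A is 10, 30, 90, 270, 810, which is geometric with ratio 3.
Track B is 4, 8, 16, 32, 64, which is powers of 2.
Track C is 29, -29, 29, -29, which is alternating ±29.
Position 15 → track C, term 5 = 29.

29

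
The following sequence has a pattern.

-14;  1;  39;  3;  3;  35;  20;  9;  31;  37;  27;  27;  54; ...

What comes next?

Read the sequence 3 terms at a time; column i is its own pattern.
Stream A is -14, 3, 20, 37, 54, which is arithmetic, step +17.
Stream B is 1, 3, 9, 27, which is a geometric progression (common ratio 3).
Stream C is 39, 35, 31, 27, which is subtracting 4 each time.
The 14th slot belongs to stream B; its 5th term is 81.

81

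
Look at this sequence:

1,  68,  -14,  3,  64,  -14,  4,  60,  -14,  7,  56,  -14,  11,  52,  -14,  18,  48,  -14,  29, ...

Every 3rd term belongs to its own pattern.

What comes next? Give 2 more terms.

The terms cycle through 3 interleaved subsequences.
Subsequence A: 1, 3, 4, 7, 11, 18, 29. A Fibonacci-like recurrence a_n = a_{n-1} + a_{n-2}.
Subsequence B: 68, 64, 60, 56, 52, 48. Arithmetic, step −4.
Subsequence C: -14, -14, -14, -14, -14, -14. The constant sequence -14.
Term 20 comes from subsequence B (its 7th entry): 44.
Position 21 falls in subsequence C as its term 7, giving -14.

44, -14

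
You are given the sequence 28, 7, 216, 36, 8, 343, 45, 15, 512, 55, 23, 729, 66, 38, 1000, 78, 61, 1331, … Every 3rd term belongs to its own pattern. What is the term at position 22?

Split by position mod 3 into 3 tracks.
Subsequence A: 28, 36, 45, 55, 66, 78 (the triangular numbers T_7, T_8, …).
Subsequence B: 7, 8, 15, 23, 38, 61 (Fibonacci-style (each term is the sum of the two before it)).
Subsequence C: 216, 343, 512, 729, 1000, 1331 (the cubes 6³, 7³, 8³, …).
Term 22 comes from subsequence A (its 8th entry): 105.

105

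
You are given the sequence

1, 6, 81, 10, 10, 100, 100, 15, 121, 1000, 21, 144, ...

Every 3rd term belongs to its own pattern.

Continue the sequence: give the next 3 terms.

10000, 28, 169

Taking every 3rd term gives 3 separate tracks.
Stream A: 1, 10, 100, 1000. Powers 10^0, 10^1, 10^2, ….
Stream B: 6, 10, 15, 21. Triangular numbers starting at T_3.
Stream C: 81, 100, 121, 144. The squares 9², 10², 11², ….
Term 13 comes from stream A (its 5th entry): 10000.
Position 14 falls in stream B as its term 5, giving 28.
Term 15 comes from stream C (its 5th entry): 169.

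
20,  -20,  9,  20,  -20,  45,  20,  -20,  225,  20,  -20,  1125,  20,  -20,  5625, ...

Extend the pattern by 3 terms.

20, -20, 28125

Positions follow the repeating pattern AAB; grouping by letter gives 2 tracks.
Subsequence A: 20, -20, 20, -20, 20, -20, 20, -20, 20, -20 (alternating ±20).
Subsequence B: 9, 45, 225, 1125, 5625 (geometric with ratio 5).
The 16th slot belongs to subsequence A; its 11th term is 20.
The 17th slot belongs to subsequence A; its 12th term is -20.
Term 18 comes from subsequence B (its 6th entry): 28125.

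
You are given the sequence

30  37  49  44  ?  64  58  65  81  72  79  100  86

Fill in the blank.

Positions follow the repeating pattern AAB; grouping by letter gives 2 tracks.
Subsequence A: 30, 37, 44, ?, 58, 65, 72, 79, 86. Linear: a_n = 23 + 7·n.
Subsequence B: 49, 64, 81, 100. The squares 7², 8², 9², ….
So the missing entry in subsequence A is 51.

51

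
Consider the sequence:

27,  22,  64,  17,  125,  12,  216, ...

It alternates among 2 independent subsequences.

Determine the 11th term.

Odd-indexed and even-indexed terms follow separate rules.
Subsequence A = 27, 64, 125, 216: the cubes 3³, 4³, 5³, ….
Subsequence B = 22, 17, 12: linear: a_n = 27 − 5·n.
Term 11 comes from subsequence A (its 6th entry): 512.

512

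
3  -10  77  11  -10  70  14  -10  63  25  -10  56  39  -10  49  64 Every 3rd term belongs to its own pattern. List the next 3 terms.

-10, 42, 103

Taking every 3rd term gives 3 separate tracks.
Subsequence A: 3, 11, 14, 25, 39, 64. Each term equals the sum of the previous two.
Subsequence B: -10, -10, -10, -10, -10. Constant -10.
Subsequence C: 77, 70, 63, 56, 49. Arithmetic with common difference −7.
Term 17 comes from subsequence B (its 6th entry): -10.
The 18th slot belongs to subsequence C; its 6th term is 42.
Term 19 comes from subsequence A (its 7th entry): 103.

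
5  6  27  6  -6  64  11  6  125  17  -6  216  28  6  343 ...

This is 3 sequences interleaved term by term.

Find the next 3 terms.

45, -6, 512

Split by position mod 3: positions 1, 4, 7, … form one track, and each other residue class forms its own.
Track A: 5, 6, 11, 17, 28. Fibonacci-style (each term is the sum of the two before it).
Track B: 6, -6, 6, -6, 6. Alternating ±6.
Track C: 27, 64, 125, 216, 343. Perfect cubes starting at 3³.
Position 16 falls in track A as its term 6, giving 45.
Position 17 → track B, term 6 = -6.
Position 18 → track C, term 6 = 512.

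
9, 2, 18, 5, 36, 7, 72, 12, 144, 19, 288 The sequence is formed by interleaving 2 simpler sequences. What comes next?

The terms cycle through 2 interleaved subsequences.
Stream A: 9, 18, 36, 72, 144, 288 — geometric, ×2 each step.
Stream B: 2, 5, 7, 12, 19 — Fibonacci-style (each term is the sum of the two before it).
The 12th slot belongs to stream B; its 6th term is 31.

31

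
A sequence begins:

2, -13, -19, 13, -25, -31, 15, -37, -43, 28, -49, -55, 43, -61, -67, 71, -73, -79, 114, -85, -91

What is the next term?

The slot pattern repeats as ABB (period 3), so there are 2 interleaved tracks.
Subsequence A is 2, 13, 15, 28, 43, 71, 114, which is each term equals the sum of the previous two.
Subsequence B is -13, -19, -25, -31, -37, -43, -49, -55, -61, -67, -73, -79, -85, -91, which is arithmetic with common difference −6.
Position 22 → subsequence A, term 8 = 185.

185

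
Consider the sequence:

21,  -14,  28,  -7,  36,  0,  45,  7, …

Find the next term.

Split by position mod 2 into 2 tracks.
Track A = 21, 28, 36, 45: the triangular numbers T_6, T_7, ….
Track B = -14, -7, 0, 7: linear: a_n = -21 + 7·n.
Position 9 → track A, term 5 = 55.

55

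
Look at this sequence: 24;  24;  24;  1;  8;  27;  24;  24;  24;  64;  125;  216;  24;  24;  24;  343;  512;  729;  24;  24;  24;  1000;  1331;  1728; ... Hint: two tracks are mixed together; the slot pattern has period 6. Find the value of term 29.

Positions follow the repeating pattern AAABBB; grouping by letter gives 2 tracks.
Stream A: 24, 24, 24, 24, 24, 24, 24, 24, 24, 24, 24, 24 — the constant sequence 24.
Stream B: 1, 8, 27, 64, 125, 216, 343, 512, 729, 1000, 1331, 1728 — consecutive cubes n³ from n = 1.
The 29th slot belongs to stream B; its 14th term is 2744.

2744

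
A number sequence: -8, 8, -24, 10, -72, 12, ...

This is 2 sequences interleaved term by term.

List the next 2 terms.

The terms cycle through 2 interleaved subsequences.
Track A: -8, -24, -72 — a geometric progression (common ratio 3).
Track B: 8, 10, 12 — adding 2 each time.
The 7th slot belongs to track A; its 4th term is -216.
Term 8 comes from track B (its 4th entry): 14.

-216, 14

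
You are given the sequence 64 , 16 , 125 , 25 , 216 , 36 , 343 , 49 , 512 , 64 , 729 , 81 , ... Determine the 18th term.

Taking every 2nd term gives 2 separate tracks.
Subsequence A = 64, 125, 216, 343, 512, 729: consecutive cubes n³ from n = 4.
Subsequence B = 16, 25, 36, 49, 64, 81: consecutive squares n² from n = 4.
The 18th slot belongs to subsequence B; its 9th term is 144.

144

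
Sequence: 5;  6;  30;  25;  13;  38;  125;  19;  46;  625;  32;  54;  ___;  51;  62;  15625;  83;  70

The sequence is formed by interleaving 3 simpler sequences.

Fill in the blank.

3125

The terms cycle through 3 interleaved subsequences.
Track A = 5, 25, 125, 625, ?, 15625: powers of 5.
Track B = 6, 13, 19, 32, 51, 83: a Fibonacci-like recurrence a_n = a_{n-1} + a_{n-2}.
Track C = 30, 38, 46, 54, 62, 70: linear: a_n = 22 + 8·n.
So the missing entry in track A is 3125.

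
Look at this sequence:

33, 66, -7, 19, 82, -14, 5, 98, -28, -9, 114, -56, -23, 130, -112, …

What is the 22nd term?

-65

Taking every 3rd term gives 3 separate tracks.
Stream A: 33, 19, 5, -9, -23 — arithmetic, step −14.
Stream B: 66, 82, 98, 114, 130 — linear: a_n = 50 + 16·n.
Stream C: -7, -14, -28, -56, -112 — a geometric progression (common ratio 2).
Term 22 comes from stream A (its 8th entry): -65.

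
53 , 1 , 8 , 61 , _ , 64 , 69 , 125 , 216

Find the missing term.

Positions follow the repeating pattern ABB; grouping by letter gives 2 tracks.
Track A: 53, 61, 69 (arithmetic with common difference +8).
Track B: 1, 8, ?, 64, 125, 216 (the cubes 1³, 2³, 3³, …).
So the missing entry in track B is 27.

27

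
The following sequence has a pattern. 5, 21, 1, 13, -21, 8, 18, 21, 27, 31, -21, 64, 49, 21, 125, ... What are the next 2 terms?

Read the sequence 3 terms at a time; column i is its own pattern.
Stream A = 5, 13, 18, 31, 49: a Fibonacci-like recurrence a_n = a_{n-1} + a_{n-2}.
Stream B = 21, -21, 21, -21, 21: the oscillation 21·(−1)^(n+1).
Stream C = 1, 8, 27, 64, 125: perfect cubes starting at 1³.
The 16th slot belongs to stream A; its 6th term is 80.
Term 17 comes from stream B (its 6th entry): -21.

80, -21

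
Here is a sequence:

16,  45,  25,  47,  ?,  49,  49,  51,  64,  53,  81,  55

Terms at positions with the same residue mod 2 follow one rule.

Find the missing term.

Split by position mod 2 into 2 tracks.
Track A: 16, 25, ?, 49, 64, 81. Consecutive squares n² from n = 4.
Track B: 45, 47, 49, 51, 53, 55. Linear: a_n = 43 + 2·n.
Track A's pattern makes the blank 36.

36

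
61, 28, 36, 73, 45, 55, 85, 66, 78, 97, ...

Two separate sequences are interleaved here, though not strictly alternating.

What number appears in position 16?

121

The slot pattern repeats as ABB (period 3), so there are 2 interleaved tracks.
Subsequence A: 61, 73, 85, 97 — linear: a_n = 49 + 12·n.
Subsequence B: 28, 36, 45, 55, 66, 78 — the triangular numbers T_7, T_8, ….
Position 16 falls in subsequence A as its term 6, giving 121.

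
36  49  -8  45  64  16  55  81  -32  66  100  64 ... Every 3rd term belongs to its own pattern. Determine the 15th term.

-128

Split by position mod 3: positions 1, 4, 7, … form one track, and each other residue class forms its own.
Track A: 36, 45, 55, 66 (the triangular numbers T_8, T_9, …).
Track B: 49, 64, 81, 100 (consecutive squares n² from n = 7).
Track C: -8, 16, -32, 64 (multiplying by -2 each time).
Term 15 comes from track C (its 5th entry): -128.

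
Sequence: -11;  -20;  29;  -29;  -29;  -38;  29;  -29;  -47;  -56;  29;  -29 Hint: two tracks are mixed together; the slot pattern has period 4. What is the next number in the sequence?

The slot pattern repeats as AABB (period 4), so there are 2 interleaved tracks.
Track A = -11, -20, -29, -38, -47, -56: subtracting 9 each time.
Track B = 29, -29, 29, -29, 29, -29: oscillating between 29 and -29.
Term 13 comes from track A (its 7th entry): -65.

-65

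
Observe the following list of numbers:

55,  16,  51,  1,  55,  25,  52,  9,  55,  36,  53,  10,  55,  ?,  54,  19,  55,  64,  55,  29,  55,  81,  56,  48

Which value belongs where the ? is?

49

Taking every 4th term gives 4 separate tracks.
Subsequence A: 55, 55, 55, 55, 55, 55. Constant 55.
Subsequence B: 16, 25, 36, ?, 64, 81. Consecutive squares n² from n = 4.
Subsequence C: 51, 52, 53, 54, 55, 56. Adding 1 each time.
Subsequence D: 1, 9, 10, 19, 29, 48. Each term equals the sum of the previous two.
So the missing entry in subsequence B is 49.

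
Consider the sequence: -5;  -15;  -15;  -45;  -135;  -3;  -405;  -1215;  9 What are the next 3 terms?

Reading positions in blocks of 3 reveals the pattern AAB — 2 tracks woven together.
Stream A is -5, -15, -45, -135, -405, -1215, which is a geometric progression (common ratio 3).
Stream B is -15, -3, 9, which is linear: a_n = -27 + 12·n.
Term 10 comes from stream A (its 7th entry): -3645.
Position 11 falls in stream A as its term 8, giving -10935.
Term 12 comes from stream B (its 4th entry): 21.

-3645, -10935, 21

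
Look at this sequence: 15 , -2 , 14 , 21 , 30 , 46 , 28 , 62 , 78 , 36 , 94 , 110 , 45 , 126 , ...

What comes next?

Reading positions in blocks of 3 reveals the pattern ABB — 2 tracks woven together.
Track A: 15, 21, 28, 36, 45 (the triangular numbers T_5, T_6, …).
Track B: -2, 14, 30, 46, 62, 78, 94, 110, 126 (arithmetic with common difference +16).
Term 15 comes from track B (its 10th entry): 142.

142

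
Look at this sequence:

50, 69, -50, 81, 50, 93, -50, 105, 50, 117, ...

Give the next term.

-50

The terms cycle through 2 interleaved subsequences.
Stream A: 50, -50, 50, -50, 50. The oscillation 50·(−1)^(n+1).
Stream B: 69, 81, 93, 105, 117. Arithmetic, step +12.
The 11th slot belongs to stream A; its 6th term is -50.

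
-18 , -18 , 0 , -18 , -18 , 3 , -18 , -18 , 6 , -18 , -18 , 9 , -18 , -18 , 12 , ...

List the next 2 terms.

-18, -18

Reading positions in blocks of 3 reveals the pattern AAB — 2 tracks woven together.
Track A: -18, -18, -18, -18, -18, -18, -18, -18, -18, -18 — constant -18.
Track B: 0, 3, 6, 9, 12 — arithmetic, step +3.
Position 16 → track A, term 11 = -18.
The 17th slot belongs to track A; its 12th term is -18.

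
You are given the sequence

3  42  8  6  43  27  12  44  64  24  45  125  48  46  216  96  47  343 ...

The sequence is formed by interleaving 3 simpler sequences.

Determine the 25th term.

The terms cycle through 3 interleaved subsequences.
Subsequence A: 3, 6, 12, 24, 48, 96 — a geometric progression (common ratio 2).
Subsequence B: 42, 43, 44, 45, 46, 47 — adding 1 each time.
Subsequence C: 8, 27, 64, 125, 216, 343 — perfect cubes starting at 2³.
Term 25 comes from subsequence A (its 9th entry): 768.

768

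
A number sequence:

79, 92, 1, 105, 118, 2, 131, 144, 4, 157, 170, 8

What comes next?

Positions follow the repeating pattern AAB; grouping by letter gives 2 tracks.
Subsequence A: 79, 92, 105, 118, 131, 144, 157, 170 — arithmetic, step +13.
Subsequence B: 1, 2, 4, 8 — powers 2^0, 2^1, 2^2, ….
Position 13 falls in subsequence A as its term 9, giving 183.

183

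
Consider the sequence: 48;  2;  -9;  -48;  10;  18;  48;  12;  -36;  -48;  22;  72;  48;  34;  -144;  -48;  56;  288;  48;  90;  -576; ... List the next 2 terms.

-48, 146

Split by position mod 3 into 3 tracks.
Track A: 48, -48, 48, -48, 48, -48, 48. The oscillation 48·(−1)^(n+1).
Track B: 2, 10, 12, 22, 34, 56, 90. Fibonacci-style (each term is the sum of the two before it).
Track C: -9, 18, -36, 72, -144, 288, -576. Geometric with ratio -2.
Position 22 falls in track A as its term 8, giving -48.
Position 23 → track B, term 8 = 146.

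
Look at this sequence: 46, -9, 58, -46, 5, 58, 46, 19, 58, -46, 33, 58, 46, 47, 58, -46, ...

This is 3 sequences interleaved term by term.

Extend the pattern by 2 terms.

Taking every 3rd term gives 3 separate tracks.
Track A: 46, -46, 46, -46, 46, -46. Alternating ±46.
Track B: -9, 5, 19, 33, 47. Adding 14 each time.
Track C: 58, 58, 58, 58, 58. Constant 58.
Position 17 → track B, term 6 = 61.
Position 18 falls in track C as its term 6, giving 58.

61, 58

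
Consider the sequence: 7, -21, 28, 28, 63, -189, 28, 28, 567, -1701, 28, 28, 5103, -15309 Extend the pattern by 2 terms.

28, 28

The slot pattern repeats as AABB (period 4), so there are 2 interleaved tracks.
Subsequence A: 7, -21, 63, -189, 567, -1701, 5103, -15309 (geometric, ×-3 each step).
Subsequence B: 28, 28, 28, 28, 28, 28 (constant 28).
Term 15 comes from subsequence B (its 7th entry): 28.
Term 16 comes from subsequence B (its 8th entry): 28.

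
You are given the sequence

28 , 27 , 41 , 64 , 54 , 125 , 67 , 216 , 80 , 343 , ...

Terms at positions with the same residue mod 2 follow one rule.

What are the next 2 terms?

93, 512

Split by position mod 2 into 2 tracks.
Stream A: 28, 41, 54, 67, 80. Arithmetic with common difference +13.
Stream B: 27, 64, 125, 216, 343. Consecutive cubes n³ from n = 3.
Term 11 comes from stream A (its 6th entry): 93.
Position 12 falls in stream B as its term 6, giving 512.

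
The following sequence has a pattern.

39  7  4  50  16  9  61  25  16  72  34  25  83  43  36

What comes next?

94

Split by position mod 3: positions 1, 4, 7, … form one track, and each other residue class forms its own.
Stream A = 39, 50, 61, 72, 83: arithmetic, step +11.
Stream B = 7, 16, 25, 34, 43: arithmetic with common difference +9.
Stream C = 4, 9, 16, 25, 36: perfect squares starting at 2².
Term 16 comes from stream A (its 6th entry): 94.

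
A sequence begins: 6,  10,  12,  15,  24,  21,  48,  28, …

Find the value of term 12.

Split by position mod 2 into 2 tracks.
Track A = 6, 12, 24, 48: multiplying by 2 each time.
Track B = 10, 15, 21, 28: triangular numbers n(n+1)/2 for n = 4, 5, ….
Term 12 comes from track B (its 6th entry): 45.

45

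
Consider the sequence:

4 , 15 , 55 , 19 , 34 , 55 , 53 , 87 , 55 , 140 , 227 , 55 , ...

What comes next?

Positions follow the repeating pattern AAB; grouping by letter gives 2 tracks.
Stream A = 4, 15, 19, 34, 53, 87, 140, 227: a Fibonacci-like recurrence a_n = a_{n-1} + a_{n-2}.
Stream B = 55, 55, 55, 55: constant 55.
Term 13 comes from stream A (its 9th entry): 367.

367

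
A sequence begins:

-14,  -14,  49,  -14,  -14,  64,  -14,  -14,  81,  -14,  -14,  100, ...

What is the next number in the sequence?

-14

Positions follow the repeating pattern AAB; grouping by letter gives 2 tracks.
Stream A: -14, -14, -14, -14, -14, -14, -14, -14. Constant -14.
Stream B: 49, 64, 81, 100. Perfect squares starting at 7².
Position 13 → stream A, term 9 = -14.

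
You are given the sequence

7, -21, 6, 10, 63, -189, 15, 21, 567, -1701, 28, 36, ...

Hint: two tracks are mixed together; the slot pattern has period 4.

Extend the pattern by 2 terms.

The slot pattern repeats as AABB (period 4), so there are 2 interleaved tracks.
Track A: 7, -21, 63, -189, 567, -1701 — multiplying by -3 each time.
Track B: 6, 10, 15, 21, 28, 36 — triangular numbers starting at T_3.
Term 13 comes from track A (its 7th entry): 5103.
Position 14 → track A, term 8 = -15309.

5103, -15309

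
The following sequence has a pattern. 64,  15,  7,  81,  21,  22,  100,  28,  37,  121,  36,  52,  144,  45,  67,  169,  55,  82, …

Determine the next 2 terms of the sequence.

Split by position mod 3 into 3 tracks.
Subsequence A: 64, 81, 100, 121, 144, 169 — consecutive squares n² from n = 8.
Subsequence B: 15, 21, 28, 36, 45, 55 — triangular numbers starting at T_5.
Subsequence C: 7, 22, 37, 52, 67, 82 — arithmetic, step +15.
Term 19 comes from subsequence A (its 7th entry): 196.
Term 20 comes from subsequence B (its 7th entry): 66.

196, 66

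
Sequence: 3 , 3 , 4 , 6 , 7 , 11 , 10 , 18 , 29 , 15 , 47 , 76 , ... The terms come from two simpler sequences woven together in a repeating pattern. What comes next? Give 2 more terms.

Reading positions in blocks of 3 reveals the pattern ABB — 2 tracks woven together.
Stream A: 3, 6, 10, 15 — triangular numbers starting at T_2.
Stream B: 3, 4, 7, 11, 18, 29, 47, 76 — Fibonacci-style (each term is the sum of the two before it).
Term 13 comes from stream A (its 5th entry): 21.
Position 14 falls in stream B as its term 9, giving 123.

21, 123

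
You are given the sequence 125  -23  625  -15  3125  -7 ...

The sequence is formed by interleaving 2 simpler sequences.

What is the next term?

15625

The terms cycle through 2 interleaved subsequences.
Subsequence A: 125, 625, 3125 (powers of 5).
Subsequence B: -23, -15, -7 (arithmetic, step +8).
Term 7 comes from subsequence A (its 4th entry): 15625.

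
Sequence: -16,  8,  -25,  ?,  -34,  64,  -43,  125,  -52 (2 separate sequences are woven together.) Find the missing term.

Positions 1, 3, 5, … form one subsequence and positions 2, 4, 6, … form another.
Track A = -16, -25, -34, -43, -52: linear: a_n = -7 − 9·n.
Track B = 8, ?, 64, 125: consecutive cubes n³ from n = 2.
The gap is track B's term 2; the rule gives 27.

27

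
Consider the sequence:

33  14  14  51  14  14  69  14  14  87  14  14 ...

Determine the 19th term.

141

The slot pattern repeats as ABB (period 3), so there are 2 interleaved tracks.
Stream A: 33, 51, 69, 87 — arithmetic, step +18.
Stream B: 14, 14, 14, 14, 14, 14, 14, 14 — constant 14.
Term 19 comes from stream A (its 7th entry): 141.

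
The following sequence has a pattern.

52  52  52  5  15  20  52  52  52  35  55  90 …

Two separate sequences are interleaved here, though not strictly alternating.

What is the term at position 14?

Positions follow the repeating pattern AAABBB; grouping by letter gives 2 tracks.
Subsequence A: 52, 52, 52, 52, 52, 52 — constant 52.
Subsequence B: 5, 15, 20, 35, 55, 90 — each term equals the sum of the previous two.
The 14th slot belongs to subsequence A; its 8th term is 52.

52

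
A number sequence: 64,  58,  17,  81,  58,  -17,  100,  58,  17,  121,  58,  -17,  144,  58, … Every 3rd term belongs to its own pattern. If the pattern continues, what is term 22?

225

Split by position mod 3: positions 1, 4, 7, … form one track, and each other residue class forms its own.
Stream A: 64, 81, 100, 121, 144. The squares 8², 9², 10², ….
Stream B: 58, 58, 58, 58, 58. Always 58.
Stream C: 17, -17, 17, -17. Alternating ±17.
The 22nd slot belongs to stream A; its 8th term is 225.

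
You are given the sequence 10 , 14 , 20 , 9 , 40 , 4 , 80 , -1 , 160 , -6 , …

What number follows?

Odd-indexed and even-indexed terms follow separate rules.
Track A: 10, 20, 40, 80, 160 — geometric, ×2 each step.
Track B: 14, 9, 4, -1, -6 — arithmetic with common difference −5.
The 11th slot belongs to track A; its 6th term is 320.

320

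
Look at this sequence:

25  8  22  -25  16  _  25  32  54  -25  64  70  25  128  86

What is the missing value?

38

The terms cycle through 3 interleaved subsequences.
Track A = 25, -25, 25, -25, 25: oscillating between 25 and -25.
Track B = 8, 16, 32, 64, 128: a geometric progression (common ratio 2).
Track C = 22, ?, 54, 70, 86: arithmetic with common difference +16.
The gap is track C's term 2; the rule gives 38.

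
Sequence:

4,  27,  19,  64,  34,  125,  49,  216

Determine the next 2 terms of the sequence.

The terms cycle through 2 interleaved subsequences.
Track A = 4, 19, 34, 49: linear: a_n = -11 + 15·n.
Track B = 27, 64, 125, 216: the cubes 3³, 4³, 5³, ….
Position 9 falls in track A as its term 5, giving 64.
Position 10 → track B, term 5 = 343.

64, 343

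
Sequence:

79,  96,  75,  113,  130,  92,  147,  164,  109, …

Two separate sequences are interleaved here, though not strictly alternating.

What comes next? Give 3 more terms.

181, 198, 126

Reading positions in blocks of 3 reveals the pattern AAB — 2 tracks woven together.
Stream A: 79, 96, 113, 130, 147, 164 (arithmetic with common difference +17).
Stream B: 75, 92, 109 (linear: a_n = 58 + 17·n).
Term 10 comes from stream A (its 7th entry): 181.
Term 11 comes from stream A (its 8th entry): 198.
Term 12 comes from stream B (its 4th entry): 126.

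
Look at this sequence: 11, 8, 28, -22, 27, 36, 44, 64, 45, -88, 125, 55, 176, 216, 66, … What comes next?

-352

Taking every 3rd term gives 3 separate tracks.
Track A: 11, -22, 44, -88, 176. A geometric progression (common ratio -2).
Track B: 8, 27, 64, 125, 216. Consecutive cubes n³ from n = 2.
Track C: 28, 36, 45, 55, 66. The triangular numbers T_7, T_8, ….
Position 16 → track A, term 6 = -352.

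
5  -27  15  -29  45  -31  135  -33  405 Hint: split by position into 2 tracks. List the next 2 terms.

Split by position mod 2 into 2 tracks.
Track A: 5, 15, 45, 135, 405 (a geometric progression (common ratio 3)).
Track B: -27, -29, -31, -33 (arithmetic, step −2).
Position 10 → track B, term 5 = -35.
Position 11 falls in track A as its term 6, giving 1215.

-35, 1215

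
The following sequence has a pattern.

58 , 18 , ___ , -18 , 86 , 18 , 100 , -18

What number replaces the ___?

72

Positions 1, 3, 5, … form one subsequence and positions 2, 4, 6, … form another.
Subsequence A: 58, ?, 86, 100 (arithmetic with common difference +14).
Subsequence B: 18, -18, 18, -18 (the oscillation 18·(−1)^(n+1)).
So the missing entry in subsequence A is 72.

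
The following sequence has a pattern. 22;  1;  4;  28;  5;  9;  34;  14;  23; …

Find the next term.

40

Positions follow the repeating pattern ABB; grouping by letter gives 2 tracks.
Track A = 22, 28, 34: arithmetic, step +6.
Track B = 1, 4, 5, 9, 14, 23: Fibonacci-style (each term is the sum of the two before it).
Position 10 falls in track A as its term 4, giving 40.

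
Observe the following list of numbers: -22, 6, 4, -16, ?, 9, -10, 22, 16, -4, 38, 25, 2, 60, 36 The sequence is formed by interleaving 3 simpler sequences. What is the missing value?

16

Split by position mod 3: positions 1, 4, 7, … form one track, and each other residue class forms its own.
Stream A is -22, -16, -10, -4, 2, which is adding 6 each time.
Stream B is 6, ?, 22, 38, 60, which is each term equals the sum of the previous two.
Stream C is 4, 9, 16, 25, 36, which is consecutive squares n² from n = 2.
So the missing entry in stream B is 16.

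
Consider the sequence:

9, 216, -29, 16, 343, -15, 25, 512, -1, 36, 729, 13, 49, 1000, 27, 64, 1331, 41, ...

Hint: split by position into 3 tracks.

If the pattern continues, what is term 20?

Read the sequence 3 terms at a time; column i is its own pattern.
Track A: 9, 16, 25, 36, 49, 64 (the squares 3², 4², 5², …).
Track B: 216, 343, 512, 729, 1000, 1331 (consecutive cubes n³ from n = 6).
Track C: -29, -15, -1, 13, 27, 41 (arithmetic, step +14).
Position 20 → track B, term 7 = 1728.

1728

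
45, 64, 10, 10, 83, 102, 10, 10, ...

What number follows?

121

The slot pattern repeats as AABB (period 4), so there are 2 interleaved tracks.
Track A: 45, 64, 83, 102 (adding 19 each time).
Track B: 10, 10, 10, 10 (the constant sequence 10).
The 9th slot belongs to track A; its 5th term is 121.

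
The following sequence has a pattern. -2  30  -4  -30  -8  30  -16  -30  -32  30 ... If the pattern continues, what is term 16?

-30

Odd-indexed and even-indexed terms follow separate rules.
Track A is -2, -4, -8, -16, -32, which is multiplying by 2 each time.
Track B is 30, -30, 30, -30, 30, which is the oscillation 30·(−1)^(n+1).
The 16th slot belongs to track B; its 8th term is -30.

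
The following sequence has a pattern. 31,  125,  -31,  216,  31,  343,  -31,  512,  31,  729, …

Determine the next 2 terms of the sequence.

-31, 1000

Taking every 2nd term gives 2 separate tracks.
Subsequence A: 31, -31, 31, -31, 31 — alternating ±31.
Subsequence B: 125, 216, 343, 512, 729 — perfect cubes starting at 5³.
Term 11 comes from subsequence A (its 6th entry): -31.
Term 12 comes from subsequence B (its 6th entry): 1000.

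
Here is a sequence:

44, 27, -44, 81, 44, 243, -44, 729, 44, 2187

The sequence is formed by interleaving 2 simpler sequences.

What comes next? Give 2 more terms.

-44, 6561

Odd-indexed and even-indexed terms follow separate rules.
Track A: 44, -44, 44, -44, 44 (the oscillation 44·(−1)^(n+1)).
Track B: 27, 81, 243, 729, 2187 (powers of 3).
Position 11 → track A, term 6 = -44.
Position 12 → track B, term 6 = 6561.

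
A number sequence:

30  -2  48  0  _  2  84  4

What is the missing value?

66

Taking every 2nd term gives 2 separate tracks.
Track A is 30, 48, ?, 84, which is adding 18 each time.
Track B is -2, 0, 2, 4, which is adding 2 each time.
Track A's pattern makes the blank 66.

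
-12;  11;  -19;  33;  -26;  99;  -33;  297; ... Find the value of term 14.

Odd-indexed and even-indexed terms follow separate rules.
Track A: -12, -19, -26, -33 — subtracting 7 each time.
Track B: 11, 33, 99, 297 — geometric with ratio 3.
Position 14 falls in track B as its term 7, giving 8019.

8019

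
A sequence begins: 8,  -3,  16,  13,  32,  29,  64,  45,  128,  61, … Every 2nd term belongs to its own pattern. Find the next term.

256

The terms cycle through 2 interleaved subsequences.
Track A: 8, 16, 32, 64, 128 (powers 2^3, 2^4, 2^5, …).
Track B: -3, 13, 29, 45, 61 (arithmetic, step +16).
Position 11 falls in track A as its term 6, giving 256.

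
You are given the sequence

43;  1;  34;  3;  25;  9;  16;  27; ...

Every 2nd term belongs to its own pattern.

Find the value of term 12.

243

Odd-indexed and even-indexed terms follow separate rules.
Stream A = 43, 34, 25, 16: subtracting 9 each time.
Stream B = 1, 3, 9, 27: successive powers of 3.
Position 12 falls in stream B as its term 6, giving 243.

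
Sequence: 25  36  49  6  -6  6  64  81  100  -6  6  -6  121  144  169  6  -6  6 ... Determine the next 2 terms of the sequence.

196, 225

The slot pattern repeats as AAABBB (period 6), so there are 2 interleaved tracks.
Track A: 25, 36, 49, 64, 81, 100, 121, 144, 169 (perfect squares starting at 5²).
Track B: 6, -6, 6, -6, 6, -6, 6, -6, 6 (alternating ±6).
Term 19 comes from track A (its 10th entry): 196.
Position 20 falls in track A as its term 11, giving 225.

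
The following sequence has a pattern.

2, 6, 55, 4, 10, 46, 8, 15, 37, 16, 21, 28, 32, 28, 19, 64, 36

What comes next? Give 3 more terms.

10, 128, 45

Split by position mod 3 into 3 tracks.
Stream A: 2, 4, 8, 16, 32, 64. A geometric progression (common ratio 2).
Stream B: 6, 10, 15, 21, 28, 36. Triangular numbers starting at T_3.
Stream C: 55, 46, 37, 28, 19. Subtracting 9 each time.
Position 18 → stream C, term 6 = 10.
Position 19 falls in stream A as its term 7, giving 128.
The 20th slot belongs to stream B; its 7th term is 45.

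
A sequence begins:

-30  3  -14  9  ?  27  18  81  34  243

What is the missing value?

Split by position mod 2 into 2 tracks.
Track A: -30, -14, ?, 18, 34 — arithmetic with common difference +16.
Track B: 3, 9, 27, 81, 243 — powers 3^1, 3^2, 3^3, ….
Filling track A at index 3 by its rule yields 2.

2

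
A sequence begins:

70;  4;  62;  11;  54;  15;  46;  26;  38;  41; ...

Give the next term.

Odd-indexed and even-indexed terms follow separate rules.
Track A = 70, 62, 54, 46, 38: arithmetic with common difference −8.
Track B = 4, 11, 15, 26, 41: Fibonacci-style (each term is the sum of the two before it).
Term 11 comes from track A (its 6th entry): 30.

30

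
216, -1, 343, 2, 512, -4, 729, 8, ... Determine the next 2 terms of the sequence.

Taking every 2nd term gives 2 separate tracks.
Subsequence A: 216, 343, 512, 729. The cubes 6³, 7³, 8³, ….
Subsequence B: -1, 2, -4, 8. Geometric with ratio -2.
Term 9 comes from subsequence A (its 5th entry): 1000.
The 10th slot belongs to subsequence B; its 5th term is -16.

1000, -16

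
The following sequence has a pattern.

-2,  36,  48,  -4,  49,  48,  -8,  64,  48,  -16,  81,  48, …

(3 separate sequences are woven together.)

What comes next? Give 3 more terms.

-32, 100, 48

The terms cycle through 3 interleaved subsequences.
Track A = -2, -4, -8, -16: a geometric progression (common ratio 2).
Track B = 36, 49, 64, 81: consecutive squares n² from n = 6.
Track C = 48, 48, 48, 48: the constant sequence 48.
Position 13 → track A, term 5 = -32.
Term 14 comes from track B (its 5th entry): 100.
Term 15 comes from track C (its 5th entry): 48.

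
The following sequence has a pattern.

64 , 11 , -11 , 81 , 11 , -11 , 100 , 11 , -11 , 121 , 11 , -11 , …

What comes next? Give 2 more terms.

The slot pattern repeats as ABB (period 3), so there are 2 interleaved tracks.
Track A: 64, 81, 100, 121 — consecutive squares n² from n = 8.
Track B: 11, -11, 11, -11, 11, -11, 11, -11 — alternating ±11.
The 13th slot belongs to track A; its 5th term is 144.
The 14th slot belongs to track B; its 9th term is 11.

144, 11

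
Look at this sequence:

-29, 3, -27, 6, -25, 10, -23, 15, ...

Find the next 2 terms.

-21, 21

Positions 1, 3, 5, … form one subsequence and positions 2, 4, 6, … form another.
Subsequence A: -29, -27, -25, -23. Arithmetic with common difference +2.
Subsequence B: 3, 6, 10, 15. Triangular numbers starting at T_2.
Term 9 comes from subsequence A (its 5th entry): -21.
Position 10 → subsequence B, term 5 = 21.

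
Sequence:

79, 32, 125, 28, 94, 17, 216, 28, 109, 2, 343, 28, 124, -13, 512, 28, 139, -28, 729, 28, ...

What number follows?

Read the sequence 4 terms at a time; column i is its own pattern.
Track A: 79, 94, 109, 124, 139 — linear: a_n = 64 + 15·n.
Track B: 32, 17, 2, -13, -28 — arithmetic, step −15.
Track C: 125, 216, 343, 512, 729 — perfect cubes starting at 5³.
Track D: 28, 28, 28, 28, 28 — the constant sequence 28.
Position 21 falls in track A as its term 6, giving 154.

154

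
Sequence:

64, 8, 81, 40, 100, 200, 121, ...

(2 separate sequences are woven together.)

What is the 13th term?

Odd-indexed and even-indexed terms follow separate rules.
Stream A is 64, 81, 100, 121, which is consecutive squares n² from n = 8.
Stream B is 8, 40, 200, which is a geometric progression (common ratio 5).
Term 13 comes from stream A (its 7th entry): 196.

196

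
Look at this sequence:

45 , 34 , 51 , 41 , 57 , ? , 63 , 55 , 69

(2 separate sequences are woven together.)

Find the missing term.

The terms cycle through 2 interleaved subsequences.
Stream A: 45, 51, 57, 63, 69. Arithmetic with common difference +6.
Stream B: 34, 41, ?, 55. Linear: a_n = 27 + 7·n.
The gap is stream B's term 3; the rule gives 48.

48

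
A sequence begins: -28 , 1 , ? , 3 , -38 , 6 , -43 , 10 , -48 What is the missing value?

Positions 1, 3, 5, … form one subsequence and positions 2, 4, 6, … form another.
Subsequence A: -28, ?, -38, -43, -48. Arithmetic with common difference −5.
Subsequence B: 1, 3, 6, 10. Triangular numbers n(n+1)/2 for n = 1, 2, ….
So the missing entry in subsequence A is -33.

-33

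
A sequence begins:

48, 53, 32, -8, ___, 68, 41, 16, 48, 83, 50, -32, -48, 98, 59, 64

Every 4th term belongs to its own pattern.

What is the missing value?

Taking every 4th term gives 4 separate tracks.
Stream A: 48, ?, 48, -48. Alternating ±48.
Stream B: 53, 68, 83, 98. Adding 15 each time.
Stream C: 32, 41, 50, 59. Linear: a_n = 23 + 9·n.
Stream D: -8, 16, -32, 64. Multiplying by -2 each time.
The gap is stream A's term 2; the rule gives -48.

-48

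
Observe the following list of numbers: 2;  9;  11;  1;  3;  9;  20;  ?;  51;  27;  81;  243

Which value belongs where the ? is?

The slot pattern repeats as AAABBB (period 6), so there are 2 interleaved tracks.
Subsequence A: 2, 9, 11, 20, ?, 51. A Fibonacci-like recurrence a_n = a_{n-1} + a_{n-2}.
Subsequence B: 1, 3, 9, 27, 81, 243. Successive powers of 3.
Filling subsequence A at index 5 by its rule yields 31.

31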